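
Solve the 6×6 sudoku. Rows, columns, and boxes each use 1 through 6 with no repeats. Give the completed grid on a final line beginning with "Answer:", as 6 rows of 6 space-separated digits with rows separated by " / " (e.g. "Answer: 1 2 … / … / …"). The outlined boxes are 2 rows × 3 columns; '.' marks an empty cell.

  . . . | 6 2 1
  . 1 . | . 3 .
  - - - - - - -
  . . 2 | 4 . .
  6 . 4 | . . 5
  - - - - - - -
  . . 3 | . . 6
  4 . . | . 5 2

Step 1. [r1c3∈{5}] r1c3 has the single candidate 5 ⇒ r1c3=5.
Step 2. [r4c2∈{3}] nothing but 3 survives at r4c2 ⇒ r4c2=3.
Step 3. [r5c4∈{1}] r5c4 is down to just 1, so r5c4=1.
Step 4. [r3c2∈{5}] r3c2 is down to just 5 ⇒ r3c2=5.
Step 5. [r3c5∈{1,6}] in row 3, 6 fits only at r3c5. So r3c5=6.
Step 6. [r6c2∈{6}] nothing but 6 survives at r6c2, so r6c2=6.
Step 7. [r5c2∈{2}] r5c2's peers cover all but 2. So r5c2=2.
Step 8. [r3c6∈{3}] only 3 remains possible at r3c6, so r3c6=3.
Step 9. [r4c4∈{2}] only 2 remains possible at r4c4, so r4c4=2.
Step 10. [r6c4∈{3}] nothing but 3 survives at r6c4. So r6c4=3.
Step 11. [r4c5∈{1}] r4c5 has the single candidate 1. So r4c5=1.
Step 12. [r2c4∈{5}] only 5 remains possible at r2c4. So r2c4=5.
Step 13. [r5c5∈{4}] nothing but 4 survives at r5c5, so r5c5=4.
Step 14. [r5c1∈{5}] only 5 remains possible at r5c1, so r5c1=5.
Step 15. [r6c3∈{1}] only 1 remains possible at r6c3, so r6c3=1.
Step 16. [r1c1∈{3}] r1c1 has the single candidate 3, so r1c1=3.
Step 17. [r2c1∈{2}] r2c1 has the single candidate 2. So r2c1=2.
Step 18. [r2c6∈{4}] only 4 remains possible at r2c6, so r2c6=4.
Step 19. [r3c1∈{1}] r3c1 has the single candidate 1, so r3c1=1.
Step 20. [r1c2∈{4}] r1c2 has the single candidate 4. So r1c2=4.
Step 21. [r2c3∈{6}] r2c3 has the single candidate 6. So r2c3=6.

Answer: 3 4 5 6 2 1 / 2 1 6 5 3 4 / 1 5 2 4 6 3 / 6 3 4 2 1 5 / 5 2 3 1 4 6 / 4 6 1 3 5 2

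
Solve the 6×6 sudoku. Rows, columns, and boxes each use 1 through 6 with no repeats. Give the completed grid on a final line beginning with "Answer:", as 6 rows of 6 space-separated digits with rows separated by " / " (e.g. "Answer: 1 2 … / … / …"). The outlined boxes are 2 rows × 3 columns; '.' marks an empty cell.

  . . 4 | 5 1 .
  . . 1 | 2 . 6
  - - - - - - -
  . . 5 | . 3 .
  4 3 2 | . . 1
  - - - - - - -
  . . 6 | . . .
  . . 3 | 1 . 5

Step 1. [r6c1∈{2}] nothing but 2 survives at r6c1, so r6c1=2.
Step 2. [r5c5∈{2,4}] in col 5, 2 fits only at r5c5, so r5c5=2.
Step 3. [r4c4∈{6}] only 6 remains possible at r4c4, so r4c4=6.
Step 4. [r1c6∈{3}] only 3 remains possible at r1c6. So r1c6=3.
Step 5. [r5c6∈{4}] r5c6's peers cover all but 4. So r5c6=4.
Step 6. [r1c1∈{6}] nothing but 6 survives at r1c1. So r1c1=6.
Step 7. [r2c2∈{5}] r2c2's peers cover all but 5, so r2c2=5.
Step 8. [r3c1∈{1}] r3c1 has the single candidate 1. So r3c1=1.
Step 9. [r2c1∈{3}] r2c1 has the single candidate 3, so r2c1=3.
Step 10. [r6c2∈{4}] only 4 remains possible at r6c2. So r6c2=4.
Step 11. [r4c5∈{5}] nothing but 5 survives at r4c5, so r4c5=5.
Step 12. [r5c2∈{1}] r5c2 is down to just 1 ⇒ r5c2=1.
Step 13. [r3c4∈{4}] r3c4's peers cover all but 4 ⇒ r3c4=4.
Step 14. [r1c2∈{2}] r1c2's peers cover all but 2. So r1c2=2.
Step 15. [r3c2∈{6}] nothing but 6 survives at r3c2, so r3c2=6.
Step 16. [r2c5∈{4}] r2c5 is down to just 4 ⇒ r2c5=4.
Step 17. [r3c6∈{2}] r3c6 is down to just 2. So r3c6=2.
Step 18. [r6c5∈{6}] only 6 remains possible at r6c5 ⇒ r6c5=6.
Step 19. [r5c1∈{5}] r5c1's peers cover all but 5, so r5c1=5.
Step 20. [r5c4∈{3}] nothing but 3 survives at r5c4 ⇒ r5c4=3.

Answer: 6 2 4 5 1 3 / 3 5 1 2 4 6 / 1 6 5 4 3 2 / 4 3 2 6 5 1 / 5 1 6 3 2 4 / 2 4 3 1 6 5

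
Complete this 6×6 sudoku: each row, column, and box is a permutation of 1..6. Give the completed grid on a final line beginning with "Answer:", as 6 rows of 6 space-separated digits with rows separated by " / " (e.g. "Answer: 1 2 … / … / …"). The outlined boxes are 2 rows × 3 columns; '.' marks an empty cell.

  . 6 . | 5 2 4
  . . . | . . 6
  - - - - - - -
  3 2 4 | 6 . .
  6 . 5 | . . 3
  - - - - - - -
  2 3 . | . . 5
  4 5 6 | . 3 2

Step 1. [r2c5∈{1}] r2c5 is down to just 1 ⇒ r2c5=1.
Step 2. [r5c3∈{1}] r5c3's peers cover all but 1 ⇒ r5c3=1.
Step 3. [r4c4∈{1,2,4}] in row 4, 2 fits only at r4c4, so r4c4=2.
Step 4. [r1c3∈{3}] only 3 remains possible at r1c3 ⇒ r1c3=3.
Step 5. [r5c4∈{4}] r5c4's peers cover all but 4 ⇒ r5c4=4.
Step 6. [r5c5∈{6}] r5c5 is down to just 6. So r5c5=6.
Step 7. [r3c5∈{5}] r3c5 is down to just 5 ⇒ r3c5=5.
Step 8. [r6c4∈{1}] r6c4's peers cover all but 1 ⇒ r6c4=1.
Step 9. [r2c3∈{2}] r2c3 has the single candidate 2 ⇒ r2c3=2.
Step 10. [r4c2∈{1}] r4c2 has the single candidate 1. So r4c2=1.
Step 11. [r3c6∈{1}] only 1 remains possible at r3c6 ⇒ r3c6=1.
Step 12. [r2c4∈{3}] only 3 remains possible at r2c4. So r2c4=3.
Step 13. [r4c5∈{4}] r4c5 is down to just 4, so r4c5=4.
Step 14. [r2c2∈{4}] r2c2 has the single candidate 4 ⇒ r2c2=4.
Step 15. [r2c1∈{5}] r2c1's peers cover all but 5, so r2c1=5.
Step 16. [r1c1∈{1}] nothing but 1 survives at r1c1, so r1c1=1.

Answer: 1 6 3 5 2 4 / 5 4 2 3 1 6 / 3 2 4 6 5 1 / 6 1 5 2 4 3 / 2 3 1 4 6 5 / 4 5 6 1 3 2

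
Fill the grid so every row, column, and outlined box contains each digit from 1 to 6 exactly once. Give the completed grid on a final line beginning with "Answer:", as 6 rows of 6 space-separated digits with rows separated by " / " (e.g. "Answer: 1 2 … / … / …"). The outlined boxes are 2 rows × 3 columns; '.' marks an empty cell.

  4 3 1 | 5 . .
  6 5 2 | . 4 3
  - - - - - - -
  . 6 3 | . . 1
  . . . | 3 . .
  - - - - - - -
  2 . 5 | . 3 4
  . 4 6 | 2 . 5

Step 1. [r3c5∈{2,5}] in row 3, 2 fits only at r3c5, so r3c5=2.
Step 2. [r5c2∈{1}] r5c2 is down to just 1. So r5c2=1.
Step 3. [r4c5∈{5,6}] in col 5, 5 fits only at r4c5, so r4c5=5.
Step 4. [r1c5∈{6}] r1c5 is down to just 6. So r1c5=6.
Step 5. [r5c4∈{6}] only 6 remains possible at r5c4, so r5c4=6.
Step 6. [r2c4∈{1}] r2c4's peers cover all but 1. So r2c4=1.
Step 7. [r4c6∈{6}] only 6 remains possible at r4c6. So r4c6=6.
Step 8. [r4c2∈{2}] nothing but 2 survives at r4c2. So r4c2=2.
Step 9. [r4c3∈{4}] r4c3 is down to just 4 ⇒ r4c3=4.
Step 10. [r1c6∈{2}] only 2 remains possible at r1c6, so r1c6=2.
Step 11. [r3c4∈{4}] r3c4 has the single candidate 4, so r3c4=4.
Step 12. [r6c5∈{1}] r6c5's peers cover all but 1 ⇒ r6c5=1.
Step 13. [r6c1∈{3}] nothing but 3 survives at r6c1 ⇒ r6c1=3.
Step 14. [r3c1∈{5}] r3c1 has the single candidate 5. So r3c1=5.
Step 15. [r4c1∈{1}] r4c1 is down to just 1, so r4c1=1.

Answer: 4 3 1 5 6 2 / 6 5 2 1 4 3 / 5 6 3 4 2 1 / 1 2 4 3 5 6 / 2 1 5 6 3 4 / 3 4 6 2 1 5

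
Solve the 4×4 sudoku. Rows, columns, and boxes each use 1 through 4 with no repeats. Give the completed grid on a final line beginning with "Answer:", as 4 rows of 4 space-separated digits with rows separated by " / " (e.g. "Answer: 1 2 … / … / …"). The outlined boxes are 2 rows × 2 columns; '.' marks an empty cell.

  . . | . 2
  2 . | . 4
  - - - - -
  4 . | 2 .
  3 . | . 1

Step 1. [r1c1∈{1}] nothing but 1 survives at r1c1 ⇒ r1c1=1.
Step 2. [r1c3∈{3}] r1c3's peers cover all but 3. So r1c3=3.
Step 3. [r4c2∈{2}] nothing but 2 survives at r4c2 ⇒ r4c2=2.
Step 4. [r3c4∈{3}] r3c4's peers cover all but 3 ⇒ r3c4=3.
Step 5. [r2c3∈{1}] r2c3 is down to just 1. So r2c3=1.
Step 6. [r1c2∈{4}] r1c2 is down to just 4, so r1c2=4.
Step 7. [r4c3∈{4}] r4c3 is down to just 4. So r4c3=4.
Step 8. [r3c2∈{1}] r3c2's peers cover all but 1. So r3c2=1.
Step 9. [r2c2∈{3}] r2c2 is down to just 3. So r2c2=3.

Answer: 1 4 3 2 / 2 3 1 4 / 4 1 2 3 / 3 2 4 1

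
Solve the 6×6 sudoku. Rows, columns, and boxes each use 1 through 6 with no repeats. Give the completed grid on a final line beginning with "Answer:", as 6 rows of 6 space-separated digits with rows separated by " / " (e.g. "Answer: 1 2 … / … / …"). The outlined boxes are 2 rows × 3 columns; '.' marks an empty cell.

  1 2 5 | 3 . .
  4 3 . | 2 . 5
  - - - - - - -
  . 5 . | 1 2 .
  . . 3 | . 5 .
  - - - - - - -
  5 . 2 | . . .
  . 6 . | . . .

Step 1. [r3c6∈{3,4,6}] across row 3, 3 lands solely at r3c6 ⇒ r3c6=3.
Step 2. [r6c3∈{1,4}] across col 3, 1 lands solely at r6c3. So r6c3=1.
Step 3. [r5c5∈{1,3,4,6}] row 5 places 3 nowhere but r5c5. So r5c5=3.
Step 4. [r6c5∈{4}] only 4 remains possible at r6c5. So r6c5=4.
Step 5. [r4c4∈{4,6}] r4c4 is the only open cell in col 4 admitting 4. So r4c4=4.
Step 6. [r4c6∈{6}] r4c6 is down to just 6, so r4c6=6.
Step 7. [r2c3∈{6}] only 6 remains possible at r2c3. So r2c3=6.
Step 8. [r1c5∈{6}] r1c5's peers cover all but 6, so r1c5=6.
Step 9. [r5c6∈{1}] r5c6's peers cover all but 1 ⇒ r5c6=1.
Step 10. [r6c6∈{2}] only 2 remains possible at r6c6 ⇒ r6c6=2.
Step 11. [r6c1∈{3}] only 3 remains possible at r6c1, so r6c1=3.
Step 12. [r3c3∈{4}] only 4 remains possible at r3c3 ⇒ r3c3=4.
Step 13. [r5c4∈{6}] nothing but 6 survives at r5c4. So r5c4=6.
Step 14. [r1c6∈{4}] nothing but 4 survives at r1c6 ⇒ r1c6=4.
Step 15. [r5c2∈{4}] r5c2's peers cover all but 4. So r5c2=4.
Step 16. [r4c2∈{1}] r4c2's peers cover all but 1 ⇒ r4c2=1.
Step 17. [r3c1∈{6}] r3c1 is down to just 6. So r3c1=6.
Step 18. [r6c4∈{5}] only 5 remains possible at r6c4. So r6c4=5.
Step 19. [r2c5∈{1}] nothing but 1 survives at r2c5 ⇒ r2c5=1.
Step 20. [r4c1∈{2}] only 2 remains possible at r4c1. So r4c1=2.

Answer: 1 2 5 3 6 4 / 4 3 6 2 1 5 / 6 5 4 1 2 3 / 2 1 3 4 5 6 / 5 4 2 6 3 1 / 3 6 1 5 4 2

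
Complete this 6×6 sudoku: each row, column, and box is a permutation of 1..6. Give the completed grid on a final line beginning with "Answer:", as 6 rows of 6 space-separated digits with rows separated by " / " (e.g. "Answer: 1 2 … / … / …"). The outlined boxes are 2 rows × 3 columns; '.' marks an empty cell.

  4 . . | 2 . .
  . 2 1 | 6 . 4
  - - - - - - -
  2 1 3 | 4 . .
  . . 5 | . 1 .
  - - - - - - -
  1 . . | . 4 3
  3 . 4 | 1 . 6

Step 1. [r1c2∈{3,5,6}] 3 has one home in col 2: r1c2 ⇒ r1c2=3.
Step 2. [r1c5∈{5}] only 5 remains possible at r1c5 ⇒ r1c5=5.
Step 3. [r1c3∈{6}] r1c3 has the single candidate 6 ⇒ r1c3=6.
Step 4. [r5c2∈{5,6}] row 5 places 6 nowhere but r5c2, so r5c2=6.
Step 5. [r5c4∈{5}] r5c4 has the single candidate 5 ⇒ r5c4=5.
Step 6. [r4c1∈{6}] only 6 remains possible at r4c1 ⇒ r4c1=6.
Step 7. [r4c2∈{4}] only 4 remains possible at r4c2, so r4c2=4.
Step 8. [r4c4∈{3}] r4c4 has the single candidate 3, so r4c4=3.
Step 9. [r3c5∈{6}] only 6 remains possible at r3c5 ⇒ r3c5=6.
Step 10. [r2c1∈{5}] nothing but 5 survives at r2c1, so r2c1=5.
Step 11. [r6c5∈{2}] only 2 remains possible at r6c5, so r6c5=2.
Step 12. [r6c2∈{5}] only 5 remains possible at r6c2. So r6c2=5.
Step 13. [r4c6∈{2}] only 2 remains possible at r4c6 ⇒ r4c6=2.
Step 14. [r2c5∈{3}] r2c5 has the single candidate 3. So r2c5=3.
Step 15. [r3c6∈{5}] nothing but 5 survives at r3c6 ⇒ r3c6=5.
Step 16. [r1c6∈{1}] nothing but 1 survives at r1c6. So r1c6=1.
Step 17. [r5c3∈{2}] r5c3 has the single candidate 2. So r5c3=2.

Answer: 4 3 6 2 5 1 / 5 2 1 6 3 4 / 2 1 3 4 6 5 / 6 4 5 3 1 2 / 1 6 2 5 4 3 / 3 5 4 1 2 6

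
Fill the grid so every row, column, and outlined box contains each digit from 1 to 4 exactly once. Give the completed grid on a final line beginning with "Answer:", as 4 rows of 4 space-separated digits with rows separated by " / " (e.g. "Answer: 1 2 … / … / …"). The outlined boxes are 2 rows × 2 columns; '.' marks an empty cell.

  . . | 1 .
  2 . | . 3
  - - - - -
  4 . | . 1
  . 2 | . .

Step 1. [r2c3∈{4}] r2c3 is down to just 4. So r2c3=4.
Step 2. [r3c2∈{3}] only 3 remains possible at r3c2 ⇒ r3c2=3.
Step 3. [r4c4∈{4}] only 4 remains possible at r4c4. So r4c4=4.
Step 4. [r1c4∈{2}] r1c4 is down to just 2 ⇒ r1c4=2.
Step 5. [r4c3∈{3}] nothing but 3 survives at r4c3 ⇒ r4c3=3.
Step 6. [r2c2∈{1}] r2c2's peers cover all but 1 ⇒ r2c2=1.
Step 7. [r3c3∈{2}] r3c3 is down to just 2 ⇒ r3c3=2.
Step 8. [r1c2∈{4}] r1c2's peers cover all but 4, so r1c2=4.
Step 9. [r4c1∈{1}] r4c1 is down to just 1, so r4c1=1.
Step 10. [r1c1∈{3}] nothing but 3 survives at r1c1. So r1c1=3.

Answer: 3 4 1 2 / 2 1 4 3 / 4 3 2 1 / 1 2 3 4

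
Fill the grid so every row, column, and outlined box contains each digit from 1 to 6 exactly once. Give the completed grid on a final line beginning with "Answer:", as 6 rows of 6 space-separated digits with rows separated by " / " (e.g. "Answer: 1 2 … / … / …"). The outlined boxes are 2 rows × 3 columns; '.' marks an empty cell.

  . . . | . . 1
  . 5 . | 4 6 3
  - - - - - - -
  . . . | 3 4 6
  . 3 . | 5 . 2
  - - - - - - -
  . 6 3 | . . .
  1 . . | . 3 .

Step 1. [r2c1∈{2}] r2c1's peers cover all but 2, so r2c1=2.
Step 2. [r1c4∈{2}] only 2 remains possible at r1c4, so r1c4=2.
Step 3. [r1c2∈{4}] r1c2 has the single candidate 4, so r1c2=4.
Step 4. [r3c2∈{1,2}] col 2 places 1 nowhere but r3c2, so r3c2=1.
Step 5. [r3c3∈{2,5}] r3c3 is the only open cell in row 3 admitting 2 ⇒ r3c3=2.
Step 6. [r6c3∈{4,5}] 5 has one home in col 3: r6c3, so r6c3=5.
Step 7. [r1c3∈{6}] r1c3 is down to just 6, so r1c3=6.
Step 8. [r5c6∈{4,5}] 5 has one home in col 6: r5c6, so r5c6=5.
Step 9. [r5c5∈{1,2}] 2 has one home in row 5: r5c5 ⇒ r5c5=2.
Step 10. [r4c1∈{4,6}] r4c1 is the only open cell in row 4 admitting 6 ⇒ r4c1=6.
Step 11. [r6c2∈{2}] r6c2 is down to just 2 ⇒ r6c2=2.
Step 12. [r1c5∈{5}] only 5 remains possible at r1c5. So r1c5=5.
Step 13. [r3c1∈{5}] only 5 remains possible at r3c1. So r3c1=5.
Step 14. [r6c4∈{6}] r6c4 has the single candidate 6 ⇒ r6c4=6.
Step 15. [r5c1∈{4}] r5c1 has the single candidate 4. So r5c1=4.
Step 16. [r4c5∈{1}] only 1 remains possible at r4c5, so r4c5=1.
Step 17. [r1c1∈{3}] only 3 remains possible at r1c1, so r1c1=3.
Step 18. [r6c6∈{4}] r6c6 is down to just 4, so r6c6=4.
Step 19. [r4c3∈{4}] only 4 remains possible at r4c3, so r4c3=4.
Step 20. [r2c3∈{1}] r2c3 has the single candidate 1. So r2c3=1.
Step 21. [r5c4∈{1}] r5c4 has the single candidate 1. So r5c4=1.

Answer: 3 4 6 2 5 1 / 2 5 1 4 6 3 / 5 1 2 3 4 6 / 6 3 4 5 1 2 / 4 6 3 1 2 5 / 1 2 5 6 3 4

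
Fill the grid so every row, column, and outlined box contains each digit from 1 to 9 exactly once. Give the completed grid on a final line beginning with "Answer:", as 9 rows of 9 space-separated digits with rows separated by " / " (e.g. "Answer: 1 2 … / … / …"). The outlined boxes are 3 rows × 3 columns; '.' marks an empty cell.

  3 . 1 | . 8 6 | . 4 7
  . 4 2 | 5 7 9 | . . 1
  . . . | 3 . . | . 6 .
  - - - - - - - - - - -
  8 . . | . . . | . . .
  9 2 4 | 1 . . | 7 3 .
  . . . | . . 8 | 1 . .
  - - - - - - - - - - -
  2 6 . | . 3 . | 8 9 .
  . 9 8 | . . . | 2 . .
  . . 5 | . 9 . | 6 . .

Step 1. [r7c3∈{7}] nothing but 7 survives at r7c3, so r7c3=7.
Step 2. [r7c4∈{4}] r7c4 is down to just 4. So r7c4=4.
Step 3. [r3c9∈{2,5,8,9}] r3c9 is the only open cell in box 3 admitting 2. So r3c9=2.
Step 4. [r5c6∈{5}] only 5 remains possible at r5c6, so r5c6=5.
Step 5. [r4c7∈{4,5,9}] in col 7, 4 fits only at r4c7 ⇒ r4c7=4.
Step 6. [r5c5∈{6}] r5c5 is down to just 6, so r5c5=6.
Step 7. [r1c2∈{5}] nothing but 5 survives at r1c2, so r1c2=5.
Step 8. [r4c5∈{2}] r4c5 has the single candidate 2, so r4c5=2.
Step 9. [r9c2∈{1,3}] box 7 places 3 nowhere but r9c2 ⇒ r9c2=3.
Step 10. [r4c8∈{5}] r4c8's peers cover all but 5, so r4c8=5.
Step 11. [r6c2∈{7}] nothing but 7 survives at r6c2 ⇒ r6c2=7.
Step 12. [r7c6∈{1}] r7c6 has the single candidate 1. So r7c6=1.
Step 13. [r8c6∈{7}] only 7 remains possible at r8c6 ⇒ r8c6=7.
Step 14. [r9c9∈{4}] only 4 remains possible at r9c9, so r9c9=4.
Step 15. [r9c1∈{1}] r9c1 has the single candidate 1. So r9c1=1.
Step 16. [r6c3∈{3,6}] across row 6, 3 lands solely at r6c3. So r6c3=3.
Step 17. [r4c3∈{6}] only 6 remains possible at r4c3 ⇒ r4c3=6.
Step 18. [r4c9∈{9}] r4c9 has the single candidate 9, so r4c9=9.
Step 19. [r8c9∈{3,5}] across row 8, 3 lands solely at r8c9, so r8c9=3.
Step 20. [r3c6∈{4}] nothing but 4 survives at r3c6. So r3c6=4.
Step 21. [r3c7∈{5,9}] 5 has one home in row 3: r3c7. So r3c7=5.
Step 22. [r1c4∈{2}] r1c4's peers cover all but 2, so r1c4=2.
Step 23. [r6c9∈{6}] r6c9 is down to just 6 ⇒ r6c9=6.
Step 24. [r4c6∈{3}] r4c6 is down to just 3. So r4c6=3.
Step 25. [r8c8∈{1}] nothing but 1 survives at r8c8, so r8c8=1.
Step 26. [r6c8∈{2}] r6c8 has the single candidate 2 ⇒ r6c8=2.
Step 27. [r7c9∈{5}] nothing but 5 survives at r7c9. So r7c9=5.
Step 28. [r8c4∈{6}] nothing but 6 survives at r8c4, so r8c4=6.
Step 29. [r8c1∈{4}] only 4 remains possible at r8c1. So r8c1=4.
Step 30. [r9c8∈{7}] r9c8 has the single candidate 7, so r9c8=7.
Step 31. [r3c2∈{8}] r3c2's peers cover all but 8 ⇒ r3c2=8.
Step 32. [r4c4∈{7}] r4c4 has the single candidate 7, so r4c4=7.
Step 33. [r6c5∈{4}] r6c5 has the single candidate 4 ⇒ r6c5=4.
Step 34. [r3c3∈{9}] only 9 remains possible at r3c3, so r3c3=9.
Step 35. [r4c2∈{1}] r4c2 is down to just 1. So r4c2=1.
Step 36. [r8c5∈{5}] nothing but 5 survives at r8c5 ⇒ r8c5=5.
Step 37. [r3c5∈{1}] r3c5's peers cover all but 1, so r3c5=1.
Step 38. [r2c8∈{8}] r2c8 is down to just 8, so r2c8=8.
Step 39. [r1c7∈{9}] r1c7 has the single candidate 9 ⇒ r1c7=9.
Step 40. [r2c1∈{6}] r2c1 is down to just 6, so r2c1=6.
Step 41. [r3c1∈{7}] r3c1's peers cover all but 7, so r3c1=7.
Step 42. [r5c9∈{8}] r5c9 is down to just 8 ⇒ r5c9=8.
Step 43. [r9c6∈{2}] only 2 remains possible at r9c6, so r9c6=2.
Step 44. [r9c4∈{8}] only 8 remains possible at r9c4, so r9c4=8.
Step 45. [r6c1∈{5}] r6c1's peers cover all but 5. So r6c1=5.
Step 46. [r6c4∈{9}] r6c4 is down to just 9. So r6c4=9.
Step 47. [r2c7∈{3}] r2c7 is down to just 3. So r2c7=3.

Answer: 3 5 1 2 8 6 9 4 7 / 6 4 2 5 7 9 3 8 1 / 7 8 9 3 1 4 5 6 2 / 8 1 6 7 2 3 4 5 9 / 9 2 4 1 6 5 7 3 8 / 5 7 3 9 4 8 1 2 6 / 2 6 7 4 3 1 8 9 5 / 4 9 8 6 5 7 2 1 3 / 1 3 5 8 9 2 6 7 4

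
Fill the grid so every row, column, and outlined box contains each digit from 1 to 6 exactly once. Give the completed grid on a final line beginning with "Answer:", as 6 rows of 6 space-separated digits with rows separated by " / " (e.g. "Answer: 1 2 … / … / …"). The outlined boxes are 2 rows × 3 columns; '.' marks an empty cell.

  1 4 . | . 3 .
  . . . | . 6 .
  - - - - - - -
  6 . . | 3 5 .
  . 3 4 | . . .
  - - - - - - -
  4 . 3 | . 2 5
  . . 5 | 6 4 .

Step 1. [r2c3∈{2}] only 2 remains possible at r2c3 ⇒ r2c3=2.
Step 2. [r5c4∈{1}] r5c4 has the single candidate 1. So r5c4=1.
Step 3. [r4c4∈{2}] nothing but 2 survives at r4c4 ⇒ r4c4=2.
Step 4. [r2c6∈{1,4}] in row 2, 1 fits only at r2c6. So r2c6=1.
Step 5. [r3c2∈{1,2}] r3c2 is the only open cell in row 3 admitting 2. So r3c2=2.
Step 6. [r2c2∈{5}] nothing but 5 survives at r2c2 ⇒ r2c2=5.
Step 7. [r3c3∈{1}] only 1 remains possible at r3c3 ⇒ r3c3=1.
Step 8. [r6c6∈{3}] only 3 remains possible at r6c6 ⇒ r6c6=3.
Step 9. [r4c6∈{6}] r4c6 is down to just 6. So r4c6=6.
Step 10. [r4c5∈{1}] r4c5's peers cover all but 1 ⇒ r4c5=1.
Step 11. [r5c2∈{6}] nothing but 6 survives at r5c2. So r5c2=6.
Step 12. [r2c1∈{3}] r2c1 has the single candidate 3, so r2c1=3.
Step 13. [r6c1∈{2}] r6c1 has the single candidate 2, so r6c1=2.
Step 14. [r4c1∈{5}] nothing but 5 survives at r4c1, so r4c1=5.
Step 15. [r1c4∈{5}] only 5 remains possible at r1c4 ⇒ r1c4=5.
Step 16. [r3c6∈{4}] r3c6 has the single candidate 4 ⇒ r3c6=4.
Step 17. [r1c3∈{6}] nothing but 6 survives at r1c3 ⇒ r1c3=6.
Step 18. [r6c2∈{1}] r6c2 has the single candidate 1, so r6c2=1.
Step 19. [r2c4∈{4}] nothing but 4 survives at r2c4 ⇒ r2c4=4.
Step 20. [r1c6∈{2}] only 2 remains possible at r1c6, so r1c6=2.

Answer: 1 4 6 5 3 2 / 3 5 2 4 6 1 / 6 2 1 3 5 4 / 5 3 4 2 1 6 / 4 6 3 1 2 5 / 2 1 5 6 4 3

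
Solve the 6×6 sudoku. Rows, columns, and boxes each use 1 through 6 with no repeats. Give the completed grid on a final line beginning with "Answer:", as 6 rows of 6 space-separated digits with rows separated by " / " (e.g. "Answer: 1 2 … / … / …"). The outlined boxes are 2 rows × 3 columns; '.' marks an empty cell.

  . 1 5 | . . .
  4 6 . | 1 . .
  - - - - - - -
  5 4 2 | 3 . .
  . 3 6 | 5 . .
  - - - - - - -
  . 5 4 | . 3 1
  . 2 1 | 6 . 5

Step 1. [r1c1∈{2,3}] in col 1, 2 fits only at r1c1. So r1c1=2.
Step 2. [r1c6∈{3,4,6}] in row 1, 3 fits only at r1c6 ⇒ r1c6=3.
Step 3. [r4c6∈{2,4}] col 6 places 4 nowhere but r4c6 ⇒ r4c6=4.
Step 4. [r4c5∈{1,2}] 2 has one home in row 4: r4c5. So r4c5=2.
Step 5. [r1c5∈{4,6}] 6 has one home in row 1: r1c5, so r1c5=6.
Step 6. [r1c4∈{4}] only 4 remains possible at r1c4, so r1c4=4.
Step 7. [r2c3∈{3}] r2c3's peers cover all but 3. So r2c3=3.
Step 8. [r6c5∈{4}] r6c5 has the single candidate 4. So r6c5=4.
Step 9. [r2c5∈{5}] r2c5 is down to just 5. So r2c5=5.
Step 10. [r5c4∈{2}] only 2 remains possible at r5c4. So r5c4=2.
Step 11. [r4c1∈{1}] only 1 remains possible at r4c1, so r4c1=1.
Step 12. [r6c1∈{3}] nothing but 3 survives at r6c1, so r6c1=3.
Step 13. [r3c6∈{6}] r3c6 is down to just 6, so r3c6=6.
Step 14. [r3c5∈{1}] r3c5 has the single candidate 1. So r3c5=1.
Step 15. [r2c6∈{2}] only 2 remains possible at r2c6, so r2c6=2.
Step 16. [r5c1∈{6}] nothing but 6 survives at r5c1. So r5c1=6.

Answer: 2 1 5 4 6 3 / 4 6 3 1 5 2 / 5 4 2 3 1 6 / 1 3 6 5 2 4 / 6 5 4 2 3 1 / 3 2 1 6 4 5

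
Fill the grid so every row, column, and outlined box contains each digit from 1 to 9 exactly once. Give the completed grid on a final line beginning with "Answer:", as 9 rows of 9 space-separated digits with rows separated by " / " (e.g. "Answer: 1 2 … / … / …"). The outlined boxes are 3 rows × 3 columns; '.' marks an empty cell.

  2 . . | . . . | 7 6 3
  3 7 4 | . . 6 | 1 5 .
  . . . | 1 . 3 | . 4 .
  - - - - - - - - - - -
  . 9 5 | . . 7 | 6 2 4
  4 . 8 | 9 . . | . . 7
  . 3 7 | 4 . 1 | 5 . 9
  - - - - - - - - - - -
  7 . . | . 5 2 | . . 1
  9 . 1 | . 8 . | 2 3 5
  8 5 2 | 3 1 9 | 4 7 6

Step 1. [r1c6∈{4,5,8}] col 6 places 8 nowhere but r1c6. So r1c6=8.
Step 2. [r3c7∈{8,9}] across box 3, 9 lands solely at r3c7 ⇒ r3c7=9.
Step 3. [r6c5∈{2,6}] across row 6, 2 lands solely at r6c5 ⇒ r6c5=2.
Step 4. [r3c3∈{6}] r3c3 has the single candidate 6 ⇒ r3c3=6.
Step 5. [r3c9∈{2,8}] in row 3, 2 fits only at r3c9 ⇒ r3c9=2.
Step 6. [r5c5∈{3,6}] across col 5, 6 lands solely at r5c5 ⇒ r5c5=6.
Step 7. [r7c4∈{6}] nothing but 6 survives at r7c4, so r7c4=6.
Step 8. [r7c7∈{8}] r7c7 has the single candidate 8, so r7c7=8.
Step 9. [r1c3∈{9}] r1c3's peers cover all but 9 ⇒ r1c3=9.
Step 10. [r8c2∈{4,6}] 6 has one home in row 8: r8c2, so r8c2=6.
Step 11. [r5c8∈{1}] nothing but 1 survives at r5c8, so r5c8=1.
Step 12. [r2c4∈{2}] r2c4 is down to just 2 ⇒ r2c4=2.
Step 13. [r1c4∈{5}] r1c4 is down to just 5, so r1c4=5.
Step 14. [r8c4∈{7}] nothing but 7 survives at r8c4, so r8c4=7.
Step 15. [r6c8∈{8}] r6c8's peers cover all but 8. So r6c8=8.
Step 16. [r1c2∈{1}] only 1 remains possible at r1c2, so r1c2=1.
Step 17. [r4c1∈{1}] r4c1 is down to just 1 ⇒ r4c1=1.
Step 18. [r2c9∈{8}] nothing but 8 survives at r2c9 ⇒ r2c9=8.
Step 19. [r2c5∈{9}] r2c5 has the single candidate 9, so r2c5=9.
Step 20. [r5c7∈{3}] r5c7 is down to just 3, so r5c7=3.
Step 21. [r7c8∈{9}] only 9 remains possible at r7c8, so r7c8=9.
Step 22. [r4c4∈{8}] only 8 remains possible at r4c4, so r4c4=8.
Step 23. [r3c5∈{7}] r3c5 has the single candidate 7. So r3c5=7.
Step 24. [r7c2∈{4}] r7c2 has the single candidate 4, so r7c2=4.
Step 25. [r4c5∈{3}] r4c5 is down to just 3, so r4c5=3.
Step 26. [r8c6∈{4}] only 4 remains possible at r8c6 ⇒ r8c6=4.
Step 27. [r1c5∈{4}] r1c5's peers cover all but 4 ⇒ r1c5=4.
Step 28. [r3c1∈{5}] r3c1 has the single candidate 5. So r3c1=5.
Step 29. [r5c2∈{2}] r5c2 is down to just 2, so r5c2=2.
Step 30. [r6c1∈{6}] r6c1's peers cover all but 6 ⇒ r6c1=6.
Step 31. [r3c2∈{8}] r3c2 is down to just 8, so r3c2=8.
Step 32. [r7c3∈{3}] only 3 remains possible at r7c3 ⇒ r7c3=3.
Step 33. [r5c6∈{5}] nothing but 5 survives at r5c6. So r5c6=5.

Answer: 2 1 9 5 4 8 7 6 3 / 3 7 4 2 9 6 1 5 8 / 5 8 6 1 7 3 9 4 2 / 1 9 5 8 3 7 6 2 4 / 4 2 8 9 6 5 3 1 7 / 6 3 7 4 2 1 5 8 9 / 7 4 3 6 5 2 8 9 1 / 9 6 1 7 8 4 2 3 5 / 8 5 2 3 1 9 4 7 6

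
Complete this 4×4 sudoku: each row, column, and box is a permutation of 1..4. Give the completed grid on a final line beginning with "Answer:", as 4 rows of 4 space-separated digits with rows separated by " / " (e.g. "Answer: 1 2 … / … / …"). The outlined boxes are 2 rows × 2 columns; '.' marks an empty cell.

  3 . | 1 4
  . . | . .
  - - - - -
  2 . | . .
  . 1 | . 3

Step 1. [r4c1∈{4}] r4c1 is down to just 4. So r4c1=4.
Step 2. [r2c4∈{2}] nothing but 2 survives at r2c4, so r2c4=2.
Step 3. [r2c3∈{3}] nothing but 3 survives at r2c3 ⇒ r2c3=3.
Step 4. [r2c1∈{1}] only 1 remains possible at r2c1, so r2c1=1.
Step 5. [r3c3∈{4}] only 4 remains possible at r3c3, so r3c3=4.
Step 6. [r2c2∈{4}] nothing but 4 survives at r2c2, so r2c2=4.
Step 7. [r3c4∈{1}] r3c4 is down to just 1 ⇒ r3c4=1.
Step 8. [r1c2∈{2}] only 2 remains possible at r1c2, so r1c2=2.
Step 9. [r3c2∈{3}] nothing but 3 survives at r3c2 ⇒ r3c2=3.
Step 10. [r4c3∈{2}] only 2 remains possible at r4c3, so r4c3=2.

Answer: 3 2 1 4 / 1 4 3 2 / 2 3 4 1 / 4 1 2 3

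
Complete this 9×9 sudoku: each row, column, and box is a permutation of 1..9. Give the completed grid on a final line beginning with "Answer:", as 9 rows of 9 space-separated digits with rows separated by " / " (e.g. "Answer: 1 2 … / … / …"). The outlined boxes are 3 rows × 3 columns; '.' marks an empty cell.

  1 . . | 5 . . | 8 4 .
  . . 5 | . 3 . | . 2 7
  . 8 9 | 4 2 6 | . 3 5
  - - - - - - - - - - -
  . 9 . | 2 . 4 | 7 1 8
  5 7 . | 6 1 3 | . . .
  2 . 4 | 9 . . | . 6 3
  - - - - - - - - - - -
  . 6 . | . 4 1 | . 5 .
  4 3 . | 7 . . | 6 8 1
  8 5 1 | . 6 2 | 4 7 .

Step 1. [r9c9∈{9}] nothing but 9 survives at r9c9 ⇒ r9c9=9.
Step 2. [r1c3∈{2,3,6,7}] r1c3 is the only open cell in row 1 admitting 3. So r1c3=3.
Step 3. [r6c5∈{5,7,8}] col 5 places 8 nowhere but r6c5 ⇒ r6c5=8.
Step 4. [r2c7∈{1,9}] across box 3, 9 lands solely at r2c7, so r2c7=9.
Step 5. [r7c9∈{2}] only 2 remains possible at r7c9, so r7c9=2.
Step 6. [r4c5∈{5}] only 5 remains possible at r4c5, so r4c5=5.
Step 7. [r1c5∈{7,9}] r1c5 is the only open cell in col 5 admitting 7, so r1c5=7.
Step 8. [r7c4∈{3,8}] row 7 places 8 nowhere but r7c4 ⇒ r7c4=8.
Step 9. [r8c6∈{5,9}] row 8 places 5 nowhere but r8c6, so r8c6=5.
Step 10. [r7c1∈{7,9}] 9 has one home in row 7: r7c1 ⇒ r7c1=9.
Step 11. [r4c1∈{3,6}] 3 has one home in row 4: r4c1, so r4c1=3.
Step 12. [r2c1∈{6}] r2c1 is down to just 6 ⇒ r2c1=6.
Step 13. [r6c6∈{7}] only 7 remains possible at r6c6. So r6c6=7.
Step 14. [r7c3∈{7}] r7c3 has the single candidate 7, so r7c3=7.
Step 15. [r1c9∈{6}] r1c9 is down to just 6. So r1c9=6.
Step 16. [r5c8∈{9}] nothing but 9 survives at r5c8. So r5c8=9.
Step 17. [r8c3∈{2}] r8c3 has the single candidate 2. So r8c3=2.
Step 18. [r2c6∈{8}] r2c6 has the single candidate 8. So r2c6=8.
Step 19. [r3c7∈{1}] r3c7's peers cover all but 1. So r3c7=1.
Step 20. [r7c7∈{3}] r7c7 is down to just 3 ⇒ r7c7=3.
Step 21. [r8c5∈{9}] r8c5's peers cover all but 9 ⇒ r8c5=9.
Step 22. [r1c6∈{9}] r1c6's peers cover all but 9 ⇒ r1c6=9.
Step 23. [r5c7∈{2}] nothing but 2 survives at r5c7 ⇒ r5c7=2.
Step 24. [r4c3∈{6}] r4c3's peers cover all but 6. So r4c3=6.
Step 25. [r5c9∈{4}] r5c9's peers cover all but 4. So r5c9=4.
Step 26. [r6c2∈{1}] r6c2's peers cover all but 1. So r6c2=1.
Step 27. [r6c7∈{5}] r6c7's peers cover all but 5, so r6c7=5.
Step 28. [r5c3∈{8}] r5c3's peers cover all but 8, so r5c3=8.
Step 29. [r1c2∈{2}] nothing but 2 survives at r1c2. So r1c2=2.
Step 30. [r9c4∈{3}] r9c4 has the single candidate 3 ⇒ r9c4=3.
Step 31. [r3c1∈{7}] nothing but 7 survives at r3c1 ⇒ r3c1=7.
Step 32. [r2c2∈{4}] nothing but 4 survives at r2c2. So r2c2=4.
Step 33. [r2c4∈{1}] only 1 remains possible at r2c4, so r2c4=1.

Answer: 1 2 3 5 7 9 8 4 6 / 6 4 5 1 3 8 9 2 7 / 7 8 9 4 2 6 1 3 5 / 3 9 6 2 5 4 7 1 8 / 5 7 8 6 1 3 2 9 4 / 2 1 4 9 8 7 5 6 3 / 9 6 7 8 4 1 3 5 2 / 4 3 2 7 9 5 6 8 1 / 8 5 1 3 6 2 4 7 9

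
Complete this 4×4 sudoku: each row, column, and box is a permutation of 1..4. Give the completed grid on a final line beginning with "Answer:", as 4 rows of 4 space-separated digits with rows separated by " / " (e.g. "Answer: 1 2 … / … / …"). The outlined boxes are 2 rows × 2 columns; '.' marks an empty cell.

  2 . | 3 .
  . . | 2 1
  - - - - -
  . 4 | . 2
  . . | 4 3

Step 1. [r4c1∈{1}] nothing but 1 survives at r4c1, so r4c1=1.
Step 2. [r3c1∈{3}] nothing but 3 survives at r3c1 ⇒ r3c1=3.
Step 3. [r1c2∈{1}] nothing but 1 survives at r1c2. So r1c2=1.
Step 4. [r2c1∈{4}] r2c1 has the single candidate 4 ⇒ r2c1=4.
Step 5. [r1c4∈{4}] nothing but 4 survives at r1c4, so r1c4=4.
Step 6. [r2c2∈{3}] only 3 remains possible at r2c2, so r2c2=3.
Step 7. [r3c3∈{1}] nothing but 1 survives at r3c3. So r3c3=1.
Step 8. [r4c2∈{2}] nothing but 2 survives at r4c2, so r4c2=2.

Answer: 2 1 3 4 / 4 3 2 1 / 3 4 1 2 / 1 2 4 3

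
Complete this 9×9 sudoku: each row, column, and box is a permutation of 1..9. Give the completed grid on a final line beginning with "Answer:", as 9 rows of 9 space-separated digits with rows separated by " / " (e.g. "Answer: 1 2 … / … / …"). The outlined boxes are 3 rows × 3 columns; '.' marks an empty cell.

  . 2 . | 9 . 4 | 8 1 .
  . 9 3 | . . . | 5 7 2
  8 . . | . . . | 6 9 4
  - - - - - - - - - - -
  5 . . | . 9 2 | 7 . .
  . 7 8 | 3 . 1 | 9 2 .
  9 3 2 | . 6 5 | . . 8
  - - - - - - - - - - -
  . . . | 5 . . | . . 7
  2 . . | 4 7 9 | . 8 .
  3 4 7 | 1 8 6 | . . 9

Step 1. [r6c7∈{1,4}] across row 6, 1 lands solely at r6c7. So r6c7=1.
Step 2. [r8c9∈{1,3,5,6}] r8c9 is the only open cell in col 9 admitting 1. So r8c9=1.
Step 3. [r7c8∈{3,4,6}] box 9 places 6 nowhere but r7c8 ⇒ r7c8=6.
Step 4. [r4c3∈{1,4,6}] col 3 places 4 nowhere but r4c3. So r4c3=4.
Step 5. [r5c1∈{6}] r5c1's peers cover all but 6, so r5c1=6.
Step 6. [r7c6∈{3}] r7c6's peers cover all but 3. So r7c6=3.
Step 7. [r3c5∈{1,2,3,5}] 3 has one home in row 3: r3c5, so r3c5=3.
Step 8. [r7c1∈{1}] r7c1 is down to just 1, so r7c1=1.
Step 9. [r3c3∈{1,5}] across col 3, 1 lands solely at r3c3 ⇒ r3c3=1.
Step 10. [r3c2∈{5}] only 5 remains possible at r3c2, so r3c2=5.
Step 11. [r2c6∈{8}] r2c6 is down to just 8 ⇒ r2c6=8.
Step 12. [r3c6∈{7}] r3c6 is down to just 7, so r3c6=7.
Step 13. [r7c7∈{2,4}] r7c7 is the only open cell in row 7 admitting 4. So r7c7=4.
Step 14. [r1c9∈{3}] only 3 remains possible at r1c9, so r1c9=3.
Step 15. [r8c3∈{5,6}] r8c3 is the only open cell in row 8 admitting 5, so r8c3=5.
Step 16. [r4c9∈{6}] r4c9 has the single candidate 6 ⇒ r4c9=6.
Step 17. [r3c4∈{2}] r3c4 has the single candidate 2. So r3c4=2.
Step 18. [r2c5∈{1}] only 1 remains possible at r2c5 ⇒ r2c5=1.
Step 19. [r6c4∈{7}] only 7 remains possible at r6c4. So r6c4=7.
Step 20. [r1c3∈{6}] r1c3 is down to just 6. So r1c3=6.
Step 21. [r4c2∈{1}] r4c2 has the single candidate 1 ⇒ r4c2=1.
Step 22. [r2c1∈{4}] r2c1's peers cover all but 4, so r2c1=4.
Step 23. [r4c4∈{8}] nothing but 8 survives at r4c4. So r4c4=8.
Step 24. [r7c2∈{8}] only 8 remains possible at r7c2. So r7c2=8.
Step 25. [r2c4∈{6}] r2c4 is down to just 6 ⇒ r2c4=6.
Step 26. [r7c3∈{9}] r7c3's peers cover all but 9 ⇒ r7c3=9.
Step 27. [r8c7∈{3}] only 3 remains possible at r8c7, so r8c7=3.
Step 28. [r5c9∈{5}] nothing but 5 survives at r5c9. So r5c9=5.
Step 29. [r7c5∈{2}] r7c5's peers cover all but 2. So r7c5=2.
Step 30. [r1c5∈{5}] nothing but 5 survives at r1c5 ⇒ r1c5=5.
Step 31. [r9c7∈{2}] nothing but 2 survives at r9c7, so r9c7=2.
Step 32. [r4c8∈{3}] nothing but 3 survives at r4c8, so r4c8=3.
Step 33. [r5c5∈{4}] only 4 remains possible at r5c5. So r5c5=4.
Step 34. [r8c2∈{6}] r8c2's peers cover all but 6, so r8c2=6.
Step 35. [r1c1∈{7}] nothing but 7 survives at r1c1 ⇒ r1c1=7.
Step 36. [r9c8∈{5}] r9c8's peers cover all but 5 ⇒ r9c8=5.
Step 37. [r6c8∈{4}] r6c8's peers cover all but 4, so r6c8=4.

Answer: 7 2 6 9 5 4 8 1 3 / 4 9 3 6 1 8 5 7 2 / 8 5 1 2 3 7 6 9 4 / 5 1 4 8 9 2 7 3 6 / 6 7 8 3 4 1 9 2 5 / 9 3 2 7 6 5 1 4 8 / 1 8 9 5 2 3 4 6 7 / 2 6 5 4 7 9 3 8 1 / 3 4 7 1 8 6 2 5 9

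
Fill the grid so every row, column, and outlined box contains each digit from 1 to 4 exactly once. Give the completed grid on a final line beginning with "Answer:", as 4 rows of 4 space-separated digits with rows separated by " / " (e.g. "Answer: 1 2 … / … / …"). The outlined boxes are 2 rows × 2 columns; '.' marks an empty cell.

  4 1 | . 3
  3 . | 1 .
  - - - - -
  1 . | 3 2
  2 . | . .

Step 1. [r4c3∈{4}] nothing but 4 survives at r4c3. So r4c3=4.
Step 2. [r2c4∈{4}] r2c4's peers cover all but 4. So r2c4=4.
Step 3. [r4c2∈{3}] r4c2 is down to just 3. So r4c2=3.
Step 4. [r3c2∈{4}] nothing but 4 survives at r3c2 ⇒ r3c2=4.
Step 5. [r4c4∈{1}] r4c4 has the single candidate 1 ⇒ r4c4=1.
Step 6. [r1c3∈{2}] r1c3 has the single candidate 2. So r1c3=2.
Step 7. [r2c2∈{2}] only 2 remains possible at r2c2, so r2c2=2.

Answer: 4 1 2 3 / 3 2 1 4 / 1 4 3 2 / 2 3 4 1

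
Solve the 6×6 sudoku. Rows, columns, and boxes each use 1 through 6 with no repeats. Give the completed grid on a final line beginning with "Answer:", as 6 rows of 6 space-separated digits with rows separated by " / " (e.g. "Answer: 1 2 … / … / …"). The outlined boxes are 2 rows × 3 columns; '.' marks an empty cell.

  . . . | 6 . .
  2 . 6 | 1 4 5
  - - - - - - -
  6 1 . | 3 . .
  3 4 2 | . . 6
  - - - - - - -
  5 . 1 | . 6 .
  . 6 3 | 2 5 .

Step 1. [r1c5∈{2,3}] in col 5, 3 fits only at r1c5. So r1c5=3.
Step 2. [r3c6∈{2,4}] 4 has one home in row 3: r3c6, so r3c6=4.
Step 3. [r1c3∈{4,5}] in col 3, 4 fits only at r1c3 ⇒ r1c3=4.
Step 4. [r3c5∈{2}] r3c5's peers cover all but 2 ⇒ r3c5=2.
Step 5. [r1c6∈{2}] only 2 remains possible at r1c6, so r1c6=2.
Step 6. [r4c5∈{1}] only 1 remains possible at r4c5 ⇒ r4c5=1.
Step 7. [r3c3∈{5}] r3c3's peers cover all but 5. So r3c3=5.
Step 8. [r4c4∈{5}] only 5 remains possible at r4c4, so r4c4=5.
Step 9. [r2c2∈{3}] nothing but 3 survives at r2c2, so r2c2=3.
Step 10. [r5c2∈{2}] r5c2's peers cover all but 2. So r5c2=2.
Step 11. [r1c1∈{1}] r1c1 is down to just 1, so r1c1=1.
Step 12. [r1c2∈{5}] only 5 remains possible at r1c2. So r1c2=5.
Step 13. [r6c6∈{1}] nothing but 1 survives at r6c6. So r6c6=1.
Step 14. [r6c1∈{4}] r6c1 is down to just 4. So r6c1=4.
Step 15. [r5c6∈{3}] only 3 remains possible at r5c6, so r5c6=3.
Step 16. [r5c4∈{4}] r5c4's peers cover all but 4. So r5c4=4.

Answer: 1 5 4 6 3 2 / 2 3 6 1 4 5 / 6 1 5 3 2 4 / 3 4 2 5 1 6 / 5 2 1 4 6 3 / 4 6 3 2 5 1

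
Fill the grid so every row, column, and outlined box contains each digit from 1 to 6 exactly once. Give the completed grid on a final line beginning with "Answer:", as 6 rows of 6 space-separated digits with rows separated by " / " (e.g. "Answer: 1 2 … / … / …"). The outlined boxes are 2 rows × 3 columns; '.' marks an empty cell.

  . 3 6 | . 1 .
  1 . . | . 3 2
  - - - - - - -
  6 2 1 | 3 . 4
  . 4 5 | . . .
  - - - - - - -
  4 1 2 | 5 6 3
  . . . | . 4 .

Step 1. [r2c4∈{4,6}] r2c4 is the only open cell in row 2 admitting 6. So r2c4=6.
Step 2. [r6c4∈{1,2}] 2 has one home in row 6: r6c4, so r6c4=2.
Step 3. [r2c2∈{5}] r2c2's peers cover all but 5, so r2c2=5.
Step 4. [r6c3∈{3}] r6c3 is down to just 3 ⇒ r6c3=3.
Step 5. [r4c6∈{1,6}] r4c6 is the only open cell in row 4 admitting 6. So r4c6=6.
Step 6. [r3c5∈{5}] r3c5 has the single candidate 5. So r3c5=5.
Step 7. [r4c4∈{1}] r4c4's peers cover all but 1, so r4c4=1.
Step 8. [r1c4∈{4}] only 4 remains possible at r1c4. So r1c4=4.
Step 9. [r2c3∈{4}] only 4 remains possible at r2c3, so r2c3=4.
Step 10. [r6c6∈{1}] r6c6's peers cover all but 1 ⇒ r6c6=1.
Step 11. [r6c1∈{5}] r6c1 is down to just 5 ⇒ r6c1=5.
Step 12. [r4c1∈{3}] r4c1 is down to just 3, so r4c1=3.
Step 13. [r4c5∈{2}] r4c5 is down to just 2. So r4c5=2.
Step 14. [r6c2∈{6}] only 6 remains possible at r6c2, so r6c2=6.
Step 15. [r1c1∈{2}] r1c1 has the single candidate 2. So r1c1=2.
Step 16. [r1c6∈{5}] r1c6 has the single candidate 5 ⇒ r1c6=5.

Answer: 2 3 6 4 1 5 / 1 5 4 6 3 2 / 6 2 1 3 5 4 / 3 4 5 1 2 6 / 4 1 2 5 6 3 / 5 6 3 2 4 1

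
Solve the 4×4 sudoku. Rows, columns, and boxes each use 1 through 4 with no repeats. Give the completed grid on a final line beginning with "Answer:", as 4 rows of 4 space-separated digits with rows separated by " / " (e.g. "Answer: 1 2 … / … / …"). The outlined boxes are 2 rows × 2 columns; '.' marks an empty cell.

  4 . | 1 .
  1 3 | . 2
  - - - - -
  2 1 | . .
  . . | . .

Step 1. [r4c4∈{1,3,4}] 1 has one home in row 4: r4c4, so r4c4=1.
Step 2. [r3c4∈{3,4}] in col 4, 4 fits only at r3c4, so r3c4=4.
Step 3. [r4c1∈{3}] r4c1 is down to just 3 ⇒ r4c1=3.
Step 4. [r1c4∈{3}] only 3 remains possible at r1c4 ⇒ r1c4=3.
Step 5. [r2c3∈{4}] r2c3 is down to just 4. So r2c3=4.
Step 6. [r1c2∈{2}] nothing but 2 survives at r1c2, so r1c2=2.
Step 7. [r4c2∈{4}] nothing but 4 survives at r4c2. So r4c2=4.
Step 8. [r4c3∈{2}] only 2 remains possible at r4c3, so r4c3=2.
Step 9. [r3c3∈{3}] only 3 remains possible at r3c3 ⇒ r3c3=3.

Answer: 4 2 1 3 / 1 3 4 2 / 2 1 3 4 / 3 4 2 1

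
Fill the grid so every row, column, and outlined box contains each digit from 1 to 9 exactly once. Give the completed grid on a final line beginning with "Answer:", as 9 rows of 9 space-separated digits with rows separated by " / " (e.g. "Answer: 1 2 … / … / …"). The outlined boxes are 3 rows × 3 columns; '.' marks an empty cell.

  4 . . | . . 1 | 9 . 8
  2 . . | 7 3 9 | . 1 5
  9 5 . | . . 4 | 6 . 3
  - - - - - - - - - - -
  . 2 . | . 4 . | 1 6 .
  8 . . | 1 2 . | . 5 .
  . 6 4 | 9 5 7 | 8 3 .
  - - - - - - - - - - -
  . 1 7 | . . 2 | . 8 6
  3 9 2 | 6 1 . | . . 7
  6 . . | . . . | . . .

Step 1. [r9c7∈{2,3,4,5}] r9c7 is the only open cell in col 7 admitting 2. So r9c7=2.
Step 2. [r8c6∈{5,8}] 8 has one home in row 8: r8c6, so r8c6=8.
Step 3. [r7c1∈{5}] r7c1 has the single candidate 5, so r7c1=5.
Step 4. [r4c6∈{3}] r4c6 has the single candidate 3. So r4c6=3.
Step 5. [r9c2∈{4,8}] across col 2, 4 lands solely at r9c2, so r9c2=4.
Step 6. [r4c9∈{9}] r4c9's peers cover all but 9 ⇒ r4c9=9.
Step 7. [r2c7∈{4}] r2c7 is down to just 4. So r2c7=4.
Step 8. [r1c2∈{3,7}] across box 1, 7 lands solely at r1c2, so r1c2=7.
Step 9. [r9c4∈{3,5}] 3 has one home in row 9: r9c4, so r9c4=3.
Step 10. [r1c3∈{3,6}] 3 has one home in row 1: r1c3, so r1c3=3.
Step 11. [r3c5∈{8}] r3c5's peers cover all but 8. So r3c5=8.
Step 12. [r3c4∈{2}] nothing but 2 survives at r3c4. So r3c4=2.
Step 13. [r9c3∈{8}] nothing but 8 survives at r9c3, so r9c3=8.
Step 14. [r7c5∈{9}] only 9 remains possible at r7c5 ⇒ r7c5=9.
Step 15. [r2c2∈{8}] r2c2 is down to just 8, so r2c2=8.
Step 16. [r5c6∈{6}] r5c6's peers cover all but 6. So r5c6=6.
Step 17. [r2c3∈{6}] r2c3 is down to just 6. So r2c3=6.
Step 18. [r6c1∈{1}] nothing but 1 survives at r6c1, so r6c1=1.
Step 19. [r9c8∈{9}] r9c8 has the single candidate 9, so r9c8=9.
Step 20. [r5c7∈{7}] r5c7 is down to just 7, so r5c7=7.
Step 21. [r9c5∈{7}] r9c5's peers cover all but 7 ⇒ r9c5=7.
Step 22. [r3c3∈{1}] only 1 remains possible at r3c3. So r3c3=1.
Step 23. [r8c7∈{5}] r8c7 has the single candidate 5 ⇒ r8c7=5.
Step 24. [r4c1∈{7}] r4c1 has the single candidate 7, so r4c1=7.
Step 25. [r7c4∈{4}] r7c4 has the single candidate 4 ⇒ r7c4=4.
Step 26. [r4c4∈{8}] only 8 remains possible at r4c4, so r4c4=8.
Step 27. [r9c9∈{1}] r9c9 is down to just 1. So r9c9=1.
Step 28. [r1c8∈{2}] nothing but 2 survives at r1c8, so r1c8=2.
Step 29. [r1c4∈{5}] only 5 remains possible at r1c4. So r1c4=5.
Step 30. [r8c8∈{4}] r8c8 has the single candidate 4 ⇒ r8c8=4.
Step 31. [r1c5∈{6}] only 6 remains possible at r1c5, so r1c5=6.
Step 32. [r4c3∈{5}] r4c3 is down to just 5, so r4c3=5.
Step 33. [r5c3∈{9}] r5c3 has the single candidate 9 ⇒ r5c3=9.
Step 34. [r7c7∈{3}] nothing but 3 survives at r7c7, so r7c7=3.
Step 35. [r5c2∈{3}] r5c2's peers cover all but 3, so r5c2=3.
Step 36. [r9c6∈{5}] nothing but 5 survives at r9c6 ⇒ r9c6=5.
Step 37. [r6c9∈{2}] nothing but 2 survives at r6c9, so r6c9=2.
Step 38. [r5c9∈{4}] only 4 remains possible at r5c9. So r5c9=4.
Step 39. [r3c8∈{7}] r3c8 is down to just 7. So r3c8=7.

Answer: 4 7 3 5 6 1 9 2 8 / 2 8 6 7 3 9 4 1 5 / 9 5 1 2 8 4 6 7 3 / 7 2 5 8 4 3 1 6 9 / 8 3 9 1 2 6 7 5 4 / 1 6 4 9 5 7 8 3 2 / 5 1 7 4 9 2 3 8 6 / 3 9 2 6 1 8 5 4 7 / 6 4 8 3 7 5 2 9 1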